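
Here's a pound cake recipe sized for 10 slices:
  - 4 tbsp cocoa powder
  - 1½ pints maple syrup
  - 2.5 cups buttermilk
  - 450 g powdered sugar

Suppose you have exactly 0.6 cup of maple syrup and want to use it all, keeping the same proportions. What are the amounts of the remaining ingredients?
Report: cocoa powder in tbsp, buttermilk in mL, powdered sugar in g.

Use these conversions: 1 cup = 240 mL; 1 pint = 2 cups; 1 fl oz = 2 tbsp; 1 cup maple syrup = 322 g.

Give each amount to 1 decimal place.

The original recipe has 3 cup of maple syrup, so the scaling factor is 0.6 ÷ 3 = 1/5 = 0.2.
cocoa powder: 4 tbsp × 1/5 = 0.8 tbsp
buttermilk: 2.5 cup × 1/5 × 240 mL/cup = 120.0 mL
powdered sugar: 450 g × 1/5 = 90.0 g

cocoa powder: 0.8 tbsp; buttermilk: 120.0 mL; powdered sugar: 90.0 g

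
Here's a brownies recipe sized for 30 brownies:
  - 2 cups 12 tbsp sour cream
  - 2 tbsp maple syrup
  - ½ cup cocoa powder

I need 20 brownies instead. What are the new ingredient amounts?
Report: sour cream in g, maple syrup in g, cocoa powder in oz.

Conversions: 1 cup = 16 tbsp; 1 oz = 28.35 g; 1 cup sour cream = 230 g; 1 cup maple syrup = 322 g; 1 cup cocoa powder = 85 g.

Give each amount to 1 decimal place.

Scaling factor: 20/30 = 2/3.
sour cream: (2 cup + 12 tbsp = 2.75 cup) × 2/3 × 230 g/cup ≈ 421.7 g
maple syrup: 2 tbsp × 2/3 ÷ 16 tbsp/cup × 322 g/cup ≈ 26.8 g
cocoa powder: 0.5 cup × 2/3 × 85 g/cup ÷ 28.35 g/oz ≈ 1.0 oz

sour cream: 421.7 g; maple syrup: 26.8 g; cocoa powder: 1.0 oz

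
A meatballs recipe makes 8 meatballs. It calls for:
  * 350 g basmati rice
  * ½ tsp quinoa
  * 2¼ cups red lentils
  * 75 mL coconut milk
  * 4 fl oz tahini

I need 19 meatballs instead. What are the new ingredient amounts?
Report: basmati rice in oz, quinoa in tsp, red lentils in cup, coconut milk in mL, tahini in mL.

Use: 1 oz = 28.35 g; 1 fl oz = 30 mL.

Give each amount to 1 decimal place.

basmati rice: 29.3 oz; quinoa: 1.2 tsp; red lentils: 5.3 cup; coconut milk: 178.1 mL; tahini: 285.0 mL

Scaling factor: 19/8 = 2.375.
basmati rice: 350 g × 19/8 ÷ 28.35 g/oz ≈ 29.3 oz
quinoa: 0.5 tsp × 19/8 ≈ 1.2 tsp
red lentils: 2.25 cup × 19/8 ≈ 5.3 cup
coconut milk: 75 mL × 19/8 ≈ 178.1 mL
tahini: 4 fl oz × 19/8 × 30 mL/fl oz = 285.0 mL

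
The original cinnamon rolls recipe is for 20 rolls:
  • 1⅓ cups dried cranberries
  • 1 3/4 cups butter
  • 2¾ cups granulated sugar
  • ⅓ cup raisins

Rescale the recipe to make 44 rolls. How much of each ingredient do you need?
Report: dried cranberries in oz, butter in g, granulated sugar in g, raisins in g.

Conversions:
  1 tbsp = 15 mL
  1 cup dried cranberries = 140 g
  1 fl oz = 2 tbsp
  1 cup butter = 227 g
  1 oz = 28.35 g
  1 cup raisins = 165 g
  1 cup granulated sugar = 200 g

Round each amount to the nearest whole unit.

dried cranberries: 14 oz; butter: 874 g; granulated sugar: 1210 g; raisins: 121 g

Scaling factor: 44/20 = 11/5 = 2.2.
dried cranberries: 4/3 cup × 11/5 × 140 g/cup ÷ 28.35 g/oz ≈ 14 oz
butter: 1.75 cup × 11/5 × 227 g/cup ≈ 874 g
granulated sugar: 2.75 cup × 11/5 × 200 g/cup = 1210 g
raisins: 1/3 cup × 11/5 × 165 g/cup = 121 g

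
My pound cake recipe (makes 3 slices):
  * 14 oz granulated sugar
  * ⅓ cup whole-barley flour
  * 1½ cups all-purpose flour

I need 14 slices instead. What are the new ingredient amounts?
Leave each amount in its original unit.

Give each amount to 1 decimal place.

granulated sugar: 65.3 oz; whole-barley flour: 1.6 cup; all-purpose flour: 7.0 cup

Scaling factor: 14/3.
granulated sugar: 14 oz × 14/3 ≈ 65.3 oz
whole-barley flour: 1/3 cup × 14/3 ≈ 1.6 cup
all-purpose flour: 1.5 cup × 14/3 = 7.0 cup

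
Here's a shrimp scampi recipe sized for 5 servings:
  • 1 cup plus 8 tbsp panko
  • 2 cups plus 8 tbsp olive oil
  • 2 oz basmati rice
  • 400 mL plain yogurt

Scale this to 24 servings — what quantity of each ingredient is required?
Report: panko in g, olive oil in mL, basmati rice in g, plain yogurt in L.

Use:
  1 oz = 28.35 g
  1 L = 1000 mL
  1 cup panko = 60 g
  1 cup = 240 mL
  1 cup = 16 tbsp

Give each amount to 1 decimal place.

panko: 432.0 g; olive oil: 2880.0 mL; basmati rice: 272.2 g; plain yogurt: 1.9 L

Scaling factor: 24/5 = 4.8.
panko: (1 cup + 8 tbsp = 1.5 cup) × 24/5 × 60 g/cup = 432.0 g
olive oil: (2 cup + 8 tbsp = 2.5 cup) × 24/5 × 240 mL/cup = 2880.0 mL
basmati rice: 2 oz × 24/5 × 28.35 g/oz ≈ 272.2 g
plain yogurt: 400 mL × 24/5 ÷ 1000 mL/L ≈ 1.9 L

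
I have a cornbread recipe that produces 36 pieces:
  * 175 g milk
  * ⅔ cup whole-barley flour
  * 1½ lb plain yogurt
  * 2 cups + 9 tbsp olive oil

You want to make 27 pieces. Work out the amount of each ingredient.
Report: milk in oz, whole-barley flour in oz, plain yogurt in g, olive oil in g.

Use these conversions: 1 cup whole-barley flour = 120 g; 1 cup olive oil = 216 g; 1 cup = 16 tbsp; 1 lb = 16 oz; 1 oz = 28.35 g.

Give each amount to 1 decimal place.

milk: 4.6 oz; whole-barley flour: 2.1 oz; plain yogurt: 510.3 g; olive oil: 415.1 g

Scaling factor: 27/36 = 3/4 = 0.75.
milk: 175 g × 3/4 ÷ 28.35 g/oz ≈ 4.6 oz
whole-barley flour: 2/3 cup × 3/4 × 120 g/cup ÷ 28.35 g/oz ≈ 2.1 oz
plain yogurt: 1.5 lb × 3/4 × 16 oz/lb × 28.35 g/oz = 510.3 g
olive oil: (2 cup + 9 tbsp = 2.5625 cup) × 3/4 × 216 g/cup ≈ 415.1 g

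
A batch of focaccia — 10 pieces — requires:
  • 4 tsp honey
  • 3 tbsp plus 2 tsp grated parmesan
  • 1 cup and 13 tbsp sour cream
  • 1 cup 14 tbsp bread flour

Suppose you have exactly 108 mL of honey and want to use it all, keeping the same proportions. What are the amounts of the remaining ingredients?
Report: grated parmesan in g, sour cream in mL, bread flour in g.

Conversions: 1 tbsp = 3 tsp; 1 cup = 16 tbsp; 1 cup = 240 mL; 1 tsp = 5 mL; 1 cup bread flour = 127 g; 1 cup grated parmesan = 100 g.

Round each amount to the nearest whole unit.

The original recipe has 20 mL of honey, so the scaling factor is 108 ÷ 20 = 27/5 = 5.4.
grated parmesan: (3 tbsp + 2 tsp = 11/3 tbsp) × 27/5 ÷ 16 tbsp/cup × 100 g/cup ≈ 124 g
sour cream: (1 cup + 13 tbsp = 1.8125 cup) × 27/5 × 240 mL/cup = 2349 mL
bread flour: (1 cup + 14 tbsp = 1.875 cup) × 27/5 × 127 g/cup ≈ 1286 g

grated parmesan: 124 g; sour cream: 2349 mL; bread flour: 1286 g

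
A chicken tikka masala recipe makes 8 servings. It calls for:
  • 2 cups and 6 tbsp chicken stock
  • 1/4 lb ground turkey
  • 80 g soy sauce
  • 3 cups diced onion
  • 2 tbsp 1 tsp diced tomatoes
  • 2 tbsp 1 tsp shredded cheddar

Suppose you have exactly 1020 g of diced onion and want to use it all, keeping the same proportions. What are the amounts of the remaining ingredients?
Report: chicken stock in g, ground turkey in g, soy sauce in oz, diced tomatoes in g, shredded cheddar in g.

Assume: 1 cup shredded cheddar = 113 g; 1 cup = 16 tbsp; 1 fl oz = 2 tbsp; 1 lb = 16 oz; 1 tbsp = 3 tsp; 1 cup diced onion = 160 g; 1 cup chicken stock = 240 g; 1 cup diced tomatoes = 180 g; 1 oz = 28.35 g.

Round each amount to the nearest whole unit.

The original recipe has 480 g of diced onion, so the scaling factor is 1020 ÷ 480 = 17/8 = 2.125.
chicken stock: (2 cup + 6 tbsp = 2.375 cup) × 17/8 × 240 g/cup ≈ 1211 g
ground turkey: 0.25 lb × 17/8 × 16 oz/lb × 28.35 g/oz ≈ 241 g
soy sauce: 80 g × 17/8 ÷ 28.35 g/oz ≈ 6 oz
diced tomatoes: (2 tbsp + 1 tsp = 7/3 tbsp) × 17/8 ÷ 16 tbsp/cup × 180 g/cup ≈ 56 g
shredded cheddar: (2 tbsp + 1 tsp = 7/3 tbsp) × 17/8 ÷ 16 tbsp/cup × 113 g/cup ≈ 35 g

chicken stock: 1211 g; ground turkey: 241 g; soy sauce: 6 oz; diced tomatoes: 56 g; shredded cheddar: 35 g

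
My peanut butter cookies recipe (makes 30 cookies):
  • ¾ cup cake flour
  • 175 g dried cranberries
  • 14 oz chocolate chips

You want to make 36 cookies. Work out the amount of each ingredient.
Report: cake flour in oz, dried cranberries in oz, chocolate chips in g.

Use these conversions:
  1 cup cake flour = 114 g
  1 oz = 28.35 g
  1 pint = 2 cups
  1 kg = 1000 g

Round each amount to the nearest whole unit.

cake flour: 4 oz; dried cranberries: 7 oz; chocolate chips: 476 g

Scaling factor: 36/30 = 6/5 = 1.2.
cake flour: 0.75 cup × 6/5 × 114 g/cup ÷ 28.35 g/oz ≈ 4 oz
dried cranberries: 175 g × 6/5 ÷ 28.35 g/oz ≈ 7 oz
chocolate chips: 14 oz × 6/5 × 28.35 g/oz ≈ 476 g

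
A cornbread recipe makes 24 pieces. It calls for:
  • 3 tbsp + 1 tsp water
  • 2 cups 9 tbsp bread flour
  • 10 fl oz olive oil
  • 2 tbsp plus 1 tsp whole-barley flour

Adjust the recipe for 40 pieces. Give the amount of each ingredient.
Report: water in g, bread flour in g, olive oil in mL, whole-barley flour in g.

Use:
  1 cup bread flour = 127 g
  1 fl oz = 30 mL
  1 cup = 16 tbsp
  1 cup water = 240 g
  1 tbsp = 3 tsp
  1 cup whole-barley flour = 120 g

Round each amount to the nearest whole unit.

Scaling factor: 40/24 = 5/3.
water: (3 tbsp + 1 tsp = 10/3 tbsp) × 5/3 ÷ 16 tbsp/cup × 240 g/cup ≈ 83 g
bread flour: (2 cup + 9 tbsp = 2.5625 cup) × 5/3 × 127 g/cup ≈ 542 g
olive oil: 10 fl oz × 5/3 × 30 mL/fl oz = 500 mL
whole-barley flour: (2 tbsp + 1 tsp = 7/3 tbsp) × 5/3 ÷ 16 tbsp/cup × 120 g/cup ≈ 29 g

water: 83 g; bread flour: 542 g; olive oil: 500 mL; whole-barley flour: 29 g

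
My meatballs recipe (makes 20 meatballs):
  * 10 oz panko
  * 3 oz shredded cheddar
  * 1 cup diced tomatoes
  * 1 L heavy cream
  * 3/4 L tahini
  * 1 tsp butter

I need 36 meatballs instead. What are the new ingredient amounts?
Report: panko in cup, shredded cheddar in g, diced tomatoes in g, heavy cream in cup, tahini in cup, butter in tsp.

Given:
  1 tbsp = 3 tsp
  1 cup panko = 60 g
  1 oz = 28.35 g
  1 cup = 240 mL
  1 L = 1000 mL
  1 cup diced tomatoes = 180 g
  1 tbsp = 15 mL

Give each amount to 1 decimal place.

panko: 8.5 cup; shredded cheddar: 153.1 g; diced tomatoes: 324.0 g; heavy cream: 7.5 cup; tahini: 5.6 cup; butter: 1.8 tsp

Scaling factor: 36/20 = 9/5 = 1.8.
panko: 10 oz × 9/5 × 28.35 g/oz ÷ 60 g/cup ≈ 8.5 cup
shredded cheddar: 3 oz × 9/5 × 28.35 g/oz ≈ 153.1 g
diced tomatoes: 1 cup × 9/5 × 180 g/cup = 324.0 g
heavy cream: 1 L × 9/5 × 1000 mL/L ÷ 240 mL/cup = 7.5 cup
tahini: 0.75 L × 9/5 × 1000 mL/L ÷ 240 mL/cup ≈ 5.6 cup
butter: 1 tsp × 9/5 = 1.8 tsp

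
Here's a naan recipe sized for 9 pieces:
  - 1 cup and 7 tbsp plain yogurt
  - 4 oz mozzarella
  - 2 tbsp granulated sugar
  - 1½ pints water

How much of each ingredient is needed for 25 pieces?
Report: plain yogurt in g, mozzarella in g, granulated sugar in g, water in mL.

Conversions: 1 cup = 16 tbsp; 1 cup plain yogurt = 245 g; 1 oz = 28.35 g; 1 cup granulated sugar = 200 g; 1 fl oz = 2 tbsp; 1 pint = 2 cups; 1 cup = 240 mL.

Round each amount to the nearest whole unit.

plain yogurt: 978 g; mozzarella: 315 g; granulated sugar: 69 g; water: 2000 mL

Scaling factor: 25/9.
plain yogurt: (1 cup + 7 tbsp = 1.4375 cup) × 25/9 × 245 g/cup ≈ 978 g
mozzarella: 4 oz × 25/9 × 28.35 g/oz = 315 g
granulated sugar: 2 tbsp × 25/9 ÷ 16 tbsp/cup × 200 g/cup ≈ 69 g
water: 1.5 pint × 25/9 × 2 cup/pint × 240 mL/cup = 2000 mL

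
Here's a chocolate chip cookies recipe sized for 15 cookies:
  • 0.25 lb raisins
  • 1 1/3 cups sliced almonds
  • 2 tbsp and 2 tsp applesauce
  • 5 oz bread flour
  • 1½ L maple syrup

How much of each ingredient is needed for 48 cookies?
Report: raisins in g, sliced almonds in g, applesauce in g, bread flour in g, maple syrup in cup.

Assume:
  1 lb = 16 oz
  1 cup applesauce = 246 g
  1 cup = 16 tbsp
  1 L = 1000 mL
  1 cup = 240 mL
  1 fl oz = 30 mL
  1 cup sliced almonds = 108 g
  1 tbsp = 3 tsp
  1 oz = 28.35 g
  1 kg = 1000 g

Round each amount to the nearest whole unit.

Scaling factor: 48/15 = 16/5 = 3.2.
raisins: 0.25 lb × 16/5 × 16 oz/lb × 28.35 g/oz ≈ 363 g
sliced almonds: 4/3 cup × 16/5 × 108 g/cup ≈ 461 g
applesauce: (2 tbsp + 2 tsp = 8/3 tbsp) × 16/5 ÷ 16 tbsp/cup × 246 g/cup ≈ 131 g
bread flour: 5 oz × 16/5 × 28.35 g/oz ≈ 454 g
maple syrup: 1.5 L × 16/5 × 1000 mL/L ÷ 240 mL/cup = 20 cup

raisins: 363 g; sliced almonds: 461 g; applesauce: 131 g; bread flour: 454 g; maple syrup: 20 cup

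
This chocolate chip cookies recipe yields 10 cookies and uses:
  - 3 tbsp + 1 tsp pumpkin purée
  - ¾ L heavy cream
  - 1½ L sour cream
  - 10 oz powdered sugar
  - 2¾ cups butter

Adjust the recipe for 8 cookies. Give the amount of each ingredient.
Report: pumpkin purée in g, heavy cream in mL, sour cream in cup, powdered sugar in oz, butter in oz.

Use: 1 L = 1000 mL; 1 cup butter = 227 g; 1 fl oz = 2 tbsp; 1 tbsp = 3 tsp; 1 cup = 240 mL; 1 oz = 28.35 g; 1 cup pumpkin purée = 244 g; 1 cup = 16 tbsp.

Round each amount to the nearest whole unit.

pumpkin purée: 41 g; heavy cream: 600 mL; sour cream: 5 cup; powdered sugar: 8 oz; butter: 18 oz

Scaling factor: 8/10 = 4/5 = 0.8.
pumpkin purée: (3 tbsp + 1 tsp = 10/3 tbsp) × 4/5 ÷ 16 tbsp/cup × 244 g/cup ≈ 41 g
heavy cream: 0.75 L × 4/5 × 1000 mL/L = 600 mL
sour cream: 1.5 L × 4/5 × 1000 mL/L ÷ 240 mL/cup = 5 cup
powdered sugar: 10 oz × 4/5 = 8 oz
butter: 2.75 cup × 4/5 × 227 g/cup ÷ 28.35 g/oz ≈ 18 oz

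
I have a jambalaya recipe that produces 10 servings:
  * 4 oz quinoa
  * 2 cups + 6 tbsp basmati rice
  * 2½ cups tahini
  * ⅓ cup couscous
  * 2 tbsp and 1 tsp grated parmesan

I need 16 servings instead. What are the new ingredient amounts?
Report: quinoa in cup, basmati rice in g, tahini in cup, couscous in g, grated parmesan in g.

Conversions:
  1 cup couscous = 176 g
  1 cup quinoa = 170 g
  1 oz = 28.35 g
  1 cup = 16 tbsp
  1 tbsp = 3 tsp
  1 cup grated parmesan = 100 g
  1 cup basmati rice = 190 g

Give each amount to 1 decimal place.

quinoa: 1.1 cup; basmati rice: 722.0 g; tahini: 4.0 cup; couscous: 93.9 g; grated parmesan: 23.3 g

Scaling factor: 16/10 = 8/5 = 1.6.
quinoa: 4 oz × 8/5 × 28.35 g/oz ÷ 170 g/cup ≈ 1.1 cup
basmati rice: (2 cup + 6 tbsp = 2.375 cup) × 8/5 × 190 g/cup = 722.0 g
tahini: 2.5 cup × 8/5 = 4.0 cup
couscous: 1/3 cup × 8/5 × 176 g/cup ≈ 93.9 g
grated parmesan: (2 tbsp + 1 tsp = 7/3 tbsp) × 8/5 ÷ 16 tbsp/cup × 100 g/cup ≈ 23.3 g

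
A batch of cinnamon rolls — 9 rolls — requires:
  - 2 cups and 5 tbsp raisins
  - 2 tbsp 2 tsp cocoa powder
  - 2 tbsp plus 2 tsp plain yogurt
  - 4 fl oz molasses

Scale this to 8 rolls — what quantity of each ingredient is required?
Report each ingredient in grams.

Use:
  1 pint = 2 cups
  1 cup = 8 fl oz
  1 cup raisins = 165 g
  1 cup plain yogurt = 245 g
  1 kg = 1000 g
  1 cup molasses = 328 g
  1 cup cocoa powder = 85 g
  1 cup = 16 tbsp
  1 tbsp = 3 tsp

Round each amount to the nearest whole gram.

raisins: 339 g; cocoa powder: 13 g; plain yogurt: 36 g; molasses: 146 g

Scaling factor: 8/9.
raisins: (2 cup + 5 tbsp = 2.3125 cup) × 8/9 × 165 g/cup ≈ 339 g
cocoa powder: (2 tbsp + 2 tsp = 8/3 tbsp) × 8/9 ÷ 16 tbsp/cup × 85 g/cup ≈ 13 g
plain yogurt: (2 tbsp + 2 tsp = 8/3 tbsp) × 8/9 ÷ 16 tbsp/cup × 245 g/cup ≈ 36 g
molasses: 4 fl oz × 8/9 ÷ 8 fl oz/cup × 328 g/cup ≈ 146 g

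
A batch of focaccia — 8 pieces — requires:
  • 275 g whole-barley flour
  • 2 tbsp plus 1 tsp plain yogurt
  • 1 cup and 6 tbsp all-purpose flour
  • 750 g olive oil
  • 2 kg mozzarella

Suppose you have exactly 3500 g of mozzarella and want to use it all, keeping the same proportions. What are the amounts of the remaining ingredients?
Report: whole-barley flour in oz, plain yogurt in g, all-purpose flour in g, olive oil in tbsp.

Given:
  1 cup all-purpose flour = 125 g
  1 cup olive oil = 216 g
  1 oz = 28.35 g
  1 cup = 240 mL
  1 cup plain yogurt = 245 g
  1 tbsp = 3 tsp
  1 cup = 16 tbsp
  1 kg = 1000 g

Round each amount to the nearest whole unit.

The original recipe has 2000 g of mozzarella, so the scaling factor is 3500 ÷ 2000 = 7/4 = 1.75.
whole-barley flour: 275 g × 7/4 ÷ 28.35 g/oz ≈ 17 oz
plain yogurt: (2 tbsp + 1 tsp = 7/3 tbsp) × 7/4 ÷ 16 tbsp/cup × 245 g/cup ≈ 63 g
all-purpose flour: (1 cup + 6 tbsp = 1.375 cup) × 7/4 × 125 g/cup ≈ 301 g
olive oil: 750 g × 7/4 ÷ 216 g/cup × 16 tbsp/cup ≈ 97 tbsp

whole-barley flour: 17 oz; plain yogurt: 63 g; all-purpose flour: 301 g; olive oil: 97 tbsp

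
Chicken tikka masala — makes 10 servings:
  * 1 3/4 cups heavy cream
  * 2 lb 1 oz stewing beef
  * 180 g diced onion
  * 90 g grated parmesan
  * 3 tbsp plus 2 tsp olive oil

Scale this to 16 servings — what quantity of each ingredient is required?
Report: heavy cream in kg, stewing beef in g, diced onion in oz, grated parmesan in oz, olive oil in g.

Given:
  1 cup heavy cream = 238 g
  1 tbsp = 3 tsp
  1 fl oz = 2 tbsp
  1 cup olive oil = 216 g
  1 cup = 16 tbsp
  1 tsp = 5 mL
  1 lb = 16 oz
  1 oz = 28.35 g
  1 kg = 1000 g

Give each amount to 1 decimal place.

heavy cream: 0.7 kg; stewing beef: 1496.9 g; diced onion: 10.2 oz; grated parmesan: 5.1 oz; olive oil: 79.2 g

Scaling factor: 16/10 = 8/5 = 1.6.
heavy cream: 1.75 cup × 8/5 × 238 g/cup ÷ 1000 g/kg ≈ 0.7 kg
stewing beef: (2 lb + 1 oz = 2.0625 lb) × 8/5 × 16 oz/lb × 28.35 g/oz ≈ 1496.9 g
diced onion: 180 g × 8/5 ÷ 28.35 g/oz ≈ 10.2 oz
grated parmesan: 90 g × 8/5 ÷ 28.35 g/oz ≈ 5.1 oz
olive oil: (3 tbsp + 2 tsp = 11/3 tbsp) × 8/5 ÷ 16 tbsp/cup × 216 g/cup = 79.2 g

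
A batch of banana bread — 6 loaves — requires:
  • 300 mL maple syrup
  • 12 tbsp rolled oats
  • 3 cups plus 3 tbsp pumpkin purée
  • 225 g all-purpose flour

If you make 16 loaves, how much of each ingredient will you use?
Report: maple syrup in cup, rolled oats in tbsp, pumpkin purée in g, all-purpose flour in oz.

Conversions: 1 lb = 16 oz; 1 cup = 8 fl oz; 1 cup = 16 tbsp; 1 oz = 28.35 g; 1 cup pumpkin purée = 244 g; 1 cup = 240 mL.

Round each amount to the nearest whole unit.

Scaling factor: 16/6 = 8/3.
maple syrup: 300 mL × 8/3 ÷ 240 mL/cup ≈ 3 cup
rolled oats: 12 tbsp × 8/3 = 32 tbsp
pumpkin purée: (3 cup + 3 tbsp = 3.1875 cup) × 8/3 × 244 g/cup = 2074 g
all-purpose flour: 225 g × 8/3 ÷ 28.35 g/oz ≈ 21 oz

maple syrup: 3 cup; rolled oats: 32 tbsp; pumpkin purée: 2074 g; all-purpose flour: 21 oz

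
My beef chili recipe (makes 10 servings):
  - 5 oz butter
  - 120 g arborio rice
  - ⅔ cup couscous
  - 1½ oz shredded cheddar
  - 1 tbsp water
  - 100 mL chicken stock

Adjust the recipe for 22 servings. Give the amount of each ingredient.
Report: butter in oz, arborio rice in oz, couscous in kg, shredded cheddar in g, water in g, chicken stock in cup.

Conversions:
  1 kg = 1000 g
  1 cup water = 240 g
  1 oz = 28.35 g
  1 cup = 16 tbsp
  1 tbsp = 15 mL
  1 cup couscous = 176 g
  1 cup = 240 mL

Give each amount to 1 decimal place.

Scaling factor: 22/10 = 11/5 = 2.2.
butter: 5 oz × 11/5 = 11.0 oz
arborio rice: 120 g × 11/5 ÷ 28.35 g/oz ≈ 9.3 oz
couscous: 2/3 cup × 11/5 × 176 g/cup ÷ 1000 g/kg ≈ 0.3 kg
shredded cheddar: 1.5 oz × 11/5 × 28.35 g/oz ≈ 93.6 g
water: 1 tbsp × 11/5 ÷ 16 tbsp/cup × 240 g/cup = 33.0 g
chicken stock: 100 mL × 11/5 ÷ 240 mL/cup ≈ 0.9 cup

butter: 11.0 oz; arborio rice: 9.3 oz; couscous: 0.3 kg; shredded cheddar: 93.6 g; water: 33.0 g; chicken stock: 0.9 cup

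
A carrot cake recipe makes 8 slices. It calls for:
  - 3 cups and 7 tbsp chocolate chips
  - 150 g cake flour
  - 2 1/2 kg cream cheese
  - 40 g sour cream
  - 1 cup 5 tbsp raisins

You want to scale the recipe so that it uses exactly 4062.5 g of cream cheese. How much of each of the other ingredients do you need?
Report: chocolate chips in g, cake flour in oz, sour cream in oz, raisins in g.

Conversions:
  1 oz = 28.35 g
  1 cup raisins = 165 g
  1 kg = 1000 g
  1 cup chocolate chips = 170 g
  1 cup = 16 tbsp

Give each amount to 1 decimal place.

chocolate chips: 949.6 g; cake flour: 8.6 oz; sour cream: 2.3 oz; raisins: 351.9 g

The original recipe has 2500 g of cream cheese, so the scaling factor is 4062.5 ÷ 2500 = 13/8 = 1.625.
chocolate chips: (3 cup + 7 tbsp = 3.4375 cup) × 13/8 × 170 g/cup ≈ 949.6 g
cake flour: 150 g × 13/8 ÷ 28.35 g/oz ≈ 8.6 oz
sour cream: 40 g × 13/8 ÷ 28.35 g/oz ≈ 2.3 oz
raisins: (1 cup + 5 tbsp = 1.3125 cup) × 13/8 × 165 g/cup ≈ 351.9 g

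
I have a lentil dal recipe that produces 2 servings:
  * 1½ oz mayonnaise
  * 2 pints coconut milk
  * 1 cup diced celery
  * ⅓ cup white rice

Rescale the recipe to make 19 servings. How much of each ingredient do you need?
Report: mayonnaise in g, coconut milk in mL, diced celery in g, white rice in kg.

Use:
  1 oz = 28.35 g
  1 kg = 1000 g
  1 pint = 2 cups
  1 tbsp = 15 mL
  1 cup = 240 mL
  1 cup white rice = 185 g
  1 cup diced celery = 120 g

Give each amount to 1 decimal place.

Scaling factor: 19/2 = 9.5.
mayonnaise: 1.5 oz × 19/2 × 28.35 g/oz ≈ 404.0 g
coconut milk: 2 pint × 19/2 × 2 cup/pint × 240 mL/cup = 9120.0 mL
diced celery: 1 cup × 19/2 × 120 g/cup = 1140.0 g
white rice: 1/3 cup × 19/2 × 185 g/cup ÷ 1000 g/kg ≈ 0.6 kg

mayonnaise: 404.0 g; coconut milk: 9120.0 mL; diced celery: 1140.0 g; white rice: 0.6 kg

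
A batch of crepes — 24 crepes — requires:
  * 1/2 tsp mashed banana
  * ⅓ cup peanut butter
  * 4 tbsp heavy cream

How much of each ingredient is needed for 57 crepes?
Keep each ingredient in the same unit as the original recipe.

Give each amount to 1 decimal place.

mashed banana: 1.2 tsp; peanut butter: 0.8 cup; heavy cream: 9.5 tbsp

Scaling factor: 57/24 = 19/8 = 2.375.
mashed banana: 0.5 tsp × 19/8 ≈ 1.2 tsp
peanut butter: 1/3 cup × 19/8 ≈ 0.8 cup
heavy cream: 4 tbsp × 19/8 = 9.5 tbsp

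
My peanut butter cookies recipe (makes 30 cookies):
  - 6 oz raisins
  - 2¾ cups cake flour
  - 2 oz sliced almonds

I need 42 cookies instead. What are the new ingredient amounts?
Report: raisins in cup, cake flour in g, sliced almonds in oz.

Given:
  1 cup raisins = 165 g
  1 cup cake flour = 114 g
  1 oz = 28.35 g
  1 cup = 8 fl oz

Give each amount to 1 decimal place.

raisins: 1.4 cup; cake flour: 438.9 g; sliced almonds: 2.8 oz

Scaling factor: 42/30 = 7/5 = 1.4.
raisins: 6 oz × 7/5 × 28.35 g/oz ÷ 165 g/cup ≈ 1.4 cup
cake flour: 2.75 cup × 7/5 × 114 g/cup = 438.9 g
sliced almonds: 2 oz × 7/5 = 2.8 oz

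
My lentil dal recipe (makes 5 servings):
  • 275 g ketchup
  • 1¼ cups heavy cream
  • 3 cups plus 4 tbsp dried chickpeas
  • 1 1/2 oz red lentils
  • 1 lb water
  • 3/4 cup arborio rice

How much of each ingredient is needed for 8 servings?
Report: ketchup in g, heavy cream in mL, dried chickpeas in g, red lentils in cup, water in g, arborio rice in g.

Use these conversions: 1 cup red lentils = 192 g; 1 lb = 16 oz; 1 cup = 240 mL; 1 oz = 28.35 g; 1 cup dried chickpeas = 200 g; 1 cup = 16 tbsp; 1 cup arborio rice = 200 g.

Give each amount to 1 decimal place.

Scaling factor: 8/5 = 1.6.
ketchup: 275 g × 8/5 = 440.0 g
heavy cream: 1.25 cup × 8/5 × 240 mL/cup = 480.0 mL
dried chickpeas: (3 cup + 4 tbsp = 3.25 cup) × 8/5 × 200 g/cup = 1040.0 g
red lentils: 1.5 oz × 8/5 × 28.35 g/oz ÷ 192 g/cup ≈ 0.4 cup
water: 1 lb × 8/5 × 16 oz/lb × 28.35 g/oz ≈ 725.8 g
arborio rice: 0.75 cup × 8/5 × 200 g/cup = 240.0 g

ketchup: 440.0 g; heavy cream: 480.0 mL; dried chickpeas: 1040.0 g; red lentils: 0.4 cup; water: 725.8 g; arborio rice: 240.0 g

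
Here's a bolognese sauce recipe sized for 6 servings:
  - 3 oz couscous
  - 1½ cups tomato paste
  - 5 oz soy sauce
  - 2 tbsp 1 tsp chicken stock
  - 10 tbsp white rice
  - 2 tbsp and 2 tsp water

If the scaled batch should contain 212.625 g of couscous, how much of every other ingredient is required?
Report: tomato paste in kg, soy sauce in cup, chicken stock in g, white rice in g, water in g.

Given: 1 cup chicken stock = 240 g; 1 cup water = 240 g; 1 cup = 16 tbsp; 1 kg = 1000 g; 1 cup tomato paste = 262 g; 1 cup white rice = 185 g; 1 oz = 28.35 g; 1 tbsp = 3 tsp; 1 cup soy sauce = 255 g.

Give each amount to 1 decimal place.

tomato paste: 1.0 kg; soy sauce: 1.4 cup; chicken stock: 87.5 g; white rice: 289.1 g; water: 100.0 g

The original recipe has 85.05 g of couscous, so the scaling factor is 212.625 ÷ 85.05 = 5/2 = 2.5.
tomato paste: 1.5 cup × 5/2 × 262 g/cup ÷ 1000 g/kg ≈ 1.0 kg
soy sauce: 5 oz × 5/2 × 28.35 g/oz ÷ 255 g/cup ≈ 1.4 cup
chicken stock: (2 tbsp + 1 tsp = 7/3 tbsp) × 5/2 ÷ 16 tbsp/cup × 240 g/cup = 87.5 g
white rice: 10 tbsp × 5/2 ÷ 16 tbsp/cup × 185 g/cup ≈ 289.1 g
water: (2 tbsp + 2 tsp = 8/3 tbsp) × 5/2 ÷ 16 tbsp/cup × 240 g/cup = 100.0 g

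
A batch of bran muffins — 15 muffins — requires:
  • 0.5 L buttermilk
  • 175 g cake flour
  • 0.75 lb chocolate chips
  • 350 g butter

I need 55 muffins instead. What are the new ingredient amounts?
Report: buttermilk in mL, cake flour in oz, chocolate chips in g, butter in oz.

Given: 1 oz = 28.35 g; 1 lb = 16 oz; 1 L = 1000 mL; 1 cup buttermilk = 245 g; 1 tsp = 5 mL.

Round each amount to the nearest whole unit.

Scaling factor: 55/15 = 11/3.
buttermilk: 0.5 L × 11/3 × 1000 mL/L ≈ 1833 mL
cake flour: 175 g × 11/3 ÷ 28.35 g/oz ≈ 23 oz
chocolate chips: 0.75 lb × 11/3 × 16 oz/lb × 28.35 g/oz ≈ 1247 g
butter: 350 g × 11/3 ÷ 28.35 g/oz ≈ 45 oz

buttermilk: 1833 mL; cake flour: 23 oz; chocolate chips: 1247 g; butter: 45 oz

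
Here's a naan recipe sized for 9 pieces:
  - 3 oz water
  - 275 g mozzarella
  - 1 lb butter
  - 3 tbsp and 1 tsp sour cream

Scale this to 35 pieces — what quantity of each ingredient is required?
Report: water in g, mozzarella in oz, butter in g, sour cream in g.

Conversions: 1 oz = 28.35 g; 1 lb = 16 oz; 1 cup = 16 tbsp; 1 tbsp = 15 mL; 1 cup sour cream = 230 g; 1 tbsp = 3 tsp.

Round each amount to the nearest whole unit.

Scaling factor: 35/9.
water: 3 oz × 35/9 × 28.35 g/oz ≈ 331 g
mozzarella: 275 g × 35/9 ÷ 28.35 g/oz ≈ 38 oz
butter: 1 lb × 35/9 × 16 oz/lb × 28.35 g/oz = 1764 g
sour cream: (3 tbsp + 1 tsp = 10/3 tbsp) × 35/9 ÷ 16 tbsp/cup × 230 g/cup ≈ 186 g

water: 331 g; mozzarella: 38 oz; butter: 1764 g; sour cream: 186 g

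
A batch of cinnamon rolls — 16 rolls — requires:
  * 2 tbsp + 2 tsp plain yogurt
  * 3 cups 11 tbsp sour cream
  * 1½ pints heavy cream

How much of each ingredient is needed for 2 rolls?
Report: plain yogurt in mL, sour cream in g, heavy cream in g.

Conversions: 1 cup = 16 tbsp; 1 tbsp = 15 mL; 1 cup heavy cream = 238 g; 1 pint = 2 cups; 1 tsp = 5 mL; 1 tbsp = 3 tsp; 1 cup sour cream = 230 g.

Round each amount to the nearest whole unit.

plain yogurt: 5 mL; sour cream: 106 g; heavy cream: 89 g

Scaling factor: 2/16 = 1/8 = 0.125.
plain yogurt: (2 tbsp + 2 tsp = 8/3 tbsp) × 1/8 × 15 mL/tbsp = 5 mL
sour cream: (3 cup + 11 tbsp = 3.6875 cup) × 1/8 × 230 g/cup ≈ 106 g
heavy cream: 1.5 pint × 1/8 × 2 cup/pint × 238 g/cup ≈ 89 g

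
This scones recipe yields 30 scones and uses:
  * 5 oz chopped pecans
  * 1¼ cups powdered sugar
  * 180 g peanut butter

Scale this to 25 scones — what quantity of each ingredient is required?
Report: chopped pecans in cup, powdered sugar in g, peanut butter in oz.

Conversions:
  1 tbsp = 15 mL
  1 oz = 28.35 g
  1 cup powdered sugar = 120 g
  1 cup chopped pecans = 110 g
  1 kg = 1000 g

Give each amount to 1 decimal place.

chopped pecans: 1.1 cup; powdered sugar: 125.0 g; peanut butter: 5.3 oz

Scaling factor: 25/30 = 5/6.
chopped pecans: 5 oz × 5/6 × 28.35 g/oz ÷ 110 g/cup ≈ 1.1 cup
powdered sugar: 1.25 cup × 5/6 × 120 g/cup = 125.0 g
peanut butter: 180 g × 5/6 ÷ 28.35 g/oz ≈ 5.3 oz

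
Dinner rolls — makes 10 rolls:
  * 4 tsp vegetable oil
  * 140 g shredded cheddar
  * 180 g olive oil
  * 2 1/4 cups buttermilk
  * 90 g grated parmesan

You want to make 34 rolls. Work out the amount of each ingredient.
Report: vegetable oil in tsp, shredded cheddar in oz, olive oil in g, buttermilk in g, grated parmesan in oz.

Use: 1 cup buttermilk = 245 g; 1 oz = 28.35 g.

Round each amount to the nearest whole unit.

Scaling factor: 34/10 = 17/5 = 3.4.
vegetable oil: 4 tsp × 17/5 ≈ 14 tsp
shredded cheddar: 140 g × 17/5 ÷ 28.35 g/oz ≈ 17 oz
olive oil: 180 g × 17/5 = 612 g
buttermilk: 2.25 cup × 17/5 × 245 g/cup ≈ 1874 g
grated parmesan: 90 g × 17/5 ÷ 28.35 g/oz ≈ 11 oz

vegetable oil: 14 tsp; shredded cheddar: 17 oz; olive oil: 612 g; buttermilk: 1874 g; grated parmesan: 11 oz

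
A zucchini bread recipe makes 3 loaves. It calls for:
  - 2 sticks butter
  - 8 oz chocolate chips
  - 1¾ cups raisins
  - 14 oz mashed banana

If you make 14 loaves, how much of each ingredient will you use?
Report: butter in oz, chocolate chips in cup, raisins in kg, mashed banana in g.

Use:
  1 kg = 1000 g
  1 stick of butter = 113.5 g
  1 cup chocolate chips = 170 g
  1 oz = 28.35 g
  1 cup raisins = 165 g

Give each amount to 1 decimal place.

butter: 37.4 oz; chocolate chips: 6.2 cup; raisins: 1.3 kg; mashed banana: 1852.2 g

Scaling factor: 14/3.
butter: 2 stick × 14/3 × 113.5 g/stick ÷ 28.35 g/oz ≈ 37.4 oz
chocolate chips: 8 oz × 14/3 × 28.35 g/oz ÷ 170 g/cup ≈ 6.2 cup
raisins: 1.75 cup × 14/3 × 165 g/cup ÷ 1000 g/kg ≈ 1.3 kg
mashed banana: 14 oz × 14/3 × 28.35 g/oz = 1852.2 g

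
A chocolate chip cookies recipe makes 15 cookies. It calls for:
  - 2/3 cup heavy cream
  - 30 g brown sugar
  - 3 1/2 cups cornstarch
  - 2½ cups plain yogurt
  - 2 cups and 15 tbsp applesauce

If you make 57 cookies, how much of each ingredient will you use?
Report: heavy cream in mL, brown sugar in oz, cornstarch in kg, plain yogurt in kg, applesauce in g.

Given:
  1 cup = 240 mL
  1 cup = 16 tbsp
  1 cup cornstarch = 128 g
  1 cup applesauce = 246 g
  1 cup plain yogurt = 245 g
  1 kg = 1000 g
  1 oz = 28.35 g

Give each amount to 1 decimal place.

heavy cream: 608.0 mL; brown sugar: 4.0 oz; cornstarch: 1.7 kg; plain yogurt: 2.3 kg; applesauce: 2746.0 g

Scaling factor: 57/15 = 19/5 = 3.8.
heavy cream: 2/3 cup × 19/5 × 240 mL/cup = 608.0 mL
brown sugar: 30 g × 19/5 ÷ 28.35 g/oz ≈ 4.0 oz
cornstarch: 3.5 cup × 19/5 × 128 g/cup ÷ 1000 g/kg ≈ 1.7 kg
plain yogurt: 2.5 cup × 19/5 × 245 g/cup ÷ 1000 g/kg ≈ 2.3 kg
applesauce: (2 cup + 15 tbsp = 2.9375 cup) × 19/5 × 246 g/cup ≈ 2746.0 g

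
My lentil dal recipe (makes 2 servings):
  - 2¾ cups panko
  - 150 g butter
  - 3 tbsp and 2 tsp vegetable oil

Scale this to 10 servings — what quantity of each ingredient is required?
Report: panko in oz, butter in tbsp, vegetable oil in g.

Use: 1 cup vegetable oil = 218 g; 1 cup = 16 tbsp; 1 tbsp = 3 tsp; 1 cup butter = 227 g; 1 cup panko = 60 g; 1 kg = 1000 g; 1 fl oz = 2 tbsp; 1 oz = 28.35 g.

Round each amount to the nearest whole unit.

Scaling factor: 10/2 = 5.
panko: 2.75 cup × 5 × 60 g/cup ÷ 28.35 g/oz ≈ 29 oz
butter: 150 g × 5 ÷ 227 g/cup × 16 tbsp/cup ≈ 53 tbsp
vegetable oil: (3 tbsp + 2 tsp = 11/3 tbsp) × 5 ÷ 16 tbsp/cup × 218 g/cup ≈ 250 g

panko: 29 oz; butter: 53 tbsp; vegetable oil: 250 g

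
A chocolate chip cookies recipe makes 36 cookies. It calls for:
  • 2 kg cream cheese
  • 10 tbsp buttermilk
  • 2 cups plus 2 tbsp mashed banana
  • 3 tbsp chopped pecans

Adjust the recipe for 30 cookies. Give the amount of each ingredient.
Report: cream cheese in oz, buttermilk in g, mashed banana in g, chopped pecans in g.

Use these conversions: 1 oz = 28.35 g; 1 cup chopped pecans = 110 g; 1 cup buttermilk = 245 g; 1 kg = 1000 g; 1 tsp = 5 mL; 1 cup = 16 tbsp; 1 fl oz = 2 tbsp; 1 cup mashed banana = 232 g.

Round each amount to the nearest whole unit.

cream cheese: 59 oz; buttermilk: 128 g; mashed banana: 411 g; chopped pecans: 17 g

Scaling factor: 30/36 = 5/6.
cream cheese: 2 kg × 5/6 × 1000 g/kg ÷ 28.35 g/oz ≈ 59 oz
buttermilk: 10 tbsp × 5/6 ÷ 16 tbsp/cup × 245 g/cup ≈ 128 g
mashed banana: (2 cup + 2 tbsp = 2.125 cup) × 5/6 × 232 g/cup ≈ 411 g
chopped pecans: 3 tbsp × 5/6 ÷ 16 tbsp/cup × 110 g/cup ≈ 17 g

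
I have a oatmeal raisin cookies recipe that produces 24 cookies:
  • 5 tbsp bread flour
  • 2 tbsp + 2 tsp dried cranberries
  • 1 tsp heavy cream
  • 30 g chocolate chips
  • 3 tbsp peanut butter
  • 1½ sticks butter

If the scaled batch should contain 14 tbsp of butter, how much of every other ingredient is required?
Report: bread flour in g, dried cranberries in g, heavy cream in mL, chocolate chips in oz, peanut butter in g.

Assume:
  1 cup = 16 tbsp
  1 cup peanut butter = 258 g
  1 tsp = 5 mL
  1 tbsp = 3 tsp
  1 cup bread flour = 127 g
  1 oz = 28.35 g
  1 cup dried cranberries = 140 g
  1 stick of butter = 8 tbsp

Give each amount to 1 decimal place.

The original recipe has 12 tbsp of butter, so the scaling factor is 14 ÷ 12 = 7/6.
bread flour: 5 tbsp × 7/6 ÷ 16 tbsp/cup × 127 g/cup ≈ 46.3 g
dried cranberries: (2 tbsp + 2 tsp = 8/3 tbsp) × 7/6 ÷ 16 tbsp/cup × 140 g/cup ≈ 27.2 g
heavy cream: 1 tsp × 7/6 × 5 mL/tsp ≈ 5.8 mL
chocolate chips: 30 g × 7/6 ÷ 28.35 g/oz ≈ 1.2 oz
peanut butter: 3 tbsp × 7/6 ÷ 16 tbsp/cup × 258 g/cup ≈ 56.4 g

bread flour: 46.3 g; dried cranberries: 27.2 g; heavy cream: 5.8 mL; chocolate chips: 1.2 oz; peanut butter: 56.4 g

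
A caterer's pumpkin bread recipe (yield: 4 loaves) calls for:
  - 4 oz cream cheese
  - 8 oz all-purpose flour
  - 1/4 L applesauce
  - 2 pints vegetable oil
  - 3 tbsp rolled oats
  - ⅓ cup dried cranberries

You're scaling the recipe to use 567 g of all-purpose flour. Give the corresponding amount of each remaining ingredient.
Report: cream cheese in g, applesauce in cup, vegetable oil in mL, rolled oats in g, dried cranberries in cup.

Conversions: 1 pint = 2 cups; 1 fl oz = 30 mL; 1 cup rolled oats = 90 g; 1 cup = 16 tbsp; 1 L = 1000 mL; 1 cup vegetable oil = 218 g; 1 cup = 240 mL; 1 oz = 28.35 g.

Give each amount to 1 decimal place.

The original recipe has 226.8 g of all-purpose flour, so the scaling factor is 567 ÷ 226.8 = 5/2 = 2.5.
cream cheese: 4 oz × 5/2 × 28.35 g/oz = 283.5 g
applesauce: 0.25 L × 5/2 × 1000 mL/L ÷ 240 mL/cup ≈ 2.6 cup
vegetable oil: 2 pint × 5/2 × 2 cup/pint × 240 mL/cup = 2400.0 mL
rolled oats: 3 tbsp × 5/2 ÷ 16 tbsp/cup × 90 g/cup ≈ 42.2 g
dried cranberries: 1/3 cup × 5/2 ≈ 0.8 cup

cream cheese: 283.5 g; applesauce: 2.6 cup; vegetable oil: 2400.0 mL; rolled oats: 42.2 g; dried cranberries: 0.8 cup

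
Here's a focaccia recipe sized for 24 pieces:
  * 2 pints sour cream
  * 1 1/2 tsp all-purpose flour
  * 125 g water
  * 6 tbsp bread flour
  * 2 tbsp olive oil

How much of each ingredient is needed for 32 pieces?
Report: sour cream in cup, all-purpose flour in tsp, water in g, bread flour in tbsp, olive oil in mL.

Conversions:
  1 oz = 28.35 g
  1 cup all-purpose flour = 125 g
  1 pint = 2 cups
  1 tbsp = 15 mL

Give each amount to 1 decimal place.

sour cream: 5.3 cup; all-purpose flour: 2.0 tsp; water: 166.7 g; bread flour: 8.0 tbsp; olive oil: 40.0 mL

Scaling factor: 32/24 = 4/3.
sour cream: 2 pint × 4/3 × 2 cup/pint ≈ 5.3 cup
all-purpose flour: 1.5 tsp × 4/3 = 2.0 tsp
water: 125 g × 4/3 ≈ 166.7 g
bread flour: 6 tbsp × 4/3 = 8.0 tbsp
olive oil: 2 tbsp × 4/3 × 15 mL/tbsp = 40.0 mL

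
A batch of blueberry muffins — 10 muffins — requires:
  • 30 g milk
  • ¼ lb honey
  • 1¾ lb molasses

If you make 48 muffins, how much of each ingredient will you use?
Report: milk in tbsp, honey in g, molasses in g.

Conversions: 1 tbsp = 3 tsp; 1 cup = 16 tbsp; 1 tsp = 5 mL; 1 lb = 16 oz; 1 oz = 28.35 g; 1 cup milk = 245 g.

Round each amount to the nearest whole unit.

milk: 9 tbsp; honey: 544 g; molasses: 3810 g

Scaling factor: 48/10 = 24/5 = 4.8.
milk: 30 g × 24/5 ÷ 245 g/cup × 16 tbsp/cup ≈ 9 tbsp
honey: 0.25 lb × 24/5 × 16 oz/lb × 28.35 g/oz ≈ 544 g
molasses: 1.75 lb × 24/5 × 16 oz/lb × 28.35 g/oz ≈ 3810 g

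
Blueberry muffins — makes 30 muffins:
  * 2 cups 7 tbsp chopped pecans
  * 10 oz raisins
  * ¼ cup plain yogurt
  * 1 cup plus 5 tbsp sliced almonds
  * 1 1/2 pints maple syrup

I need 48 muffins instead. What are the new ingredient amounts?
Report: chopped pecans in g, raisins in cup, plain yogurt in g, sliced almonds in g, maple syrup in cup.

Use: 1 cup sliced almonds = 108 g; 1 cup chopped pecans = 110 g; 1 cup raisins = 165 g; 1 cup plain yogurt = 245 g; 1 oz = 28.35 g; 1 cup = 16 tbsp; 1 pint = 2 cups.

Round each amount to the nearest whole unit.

Scaling factor: 48/30 = 8/5 = 1.6.
chopped pecans: (2 cup + 7 tbsp = 2.4375 cup) × 8/5 × 110 g/cup = 429 g
raisins: 10 oz × 8/5 × 28.35 g/oz ÷ 165 g/cup ≈ 3 cup
plain yogurt: 0.25 cup × 8/5 × 245 g/cup = 98 g
sliced almonds: (1 cup + 5 tbsp = 1.3125 cup) × 8/5 × 108 g/cup ≈ 227 g
maple syrup: 1.5 pint × 8/5 × 2 cup/pint ≈ 5 cup

chopped pecans: 429 g; raisins: 3 cup; plain yogurt: 98 g; sliced almonds: 227 g; maple syrup: 5 cup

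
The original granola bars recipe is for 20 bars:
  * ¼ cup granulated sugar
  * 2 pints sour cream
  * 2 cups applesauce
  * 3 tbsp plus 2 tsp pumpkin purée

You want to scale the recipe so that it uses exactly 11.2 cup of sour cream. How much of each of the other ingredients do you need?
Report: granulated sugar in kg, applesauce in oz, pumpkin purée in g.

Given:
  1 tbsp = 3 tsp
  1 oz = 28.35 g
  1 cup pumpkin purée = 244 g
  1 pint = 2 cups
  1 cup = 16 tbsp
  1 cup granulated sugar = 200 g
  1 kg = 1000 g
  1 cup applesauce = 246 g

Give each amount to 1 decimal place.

The original recipe has 4 cup of sour cream, so the scaling factor is 11.2 ÷ 4 = 14/5 = 2.8.
granulated sugar: 0.25 cup × 14/5 × 200 g/cup ÷ 1000 g/kg ≈ 0.1 kg
applesauce: 2 cup × 14/5 × 246 g/cup ÷ 28.35 g/oz ≈ 48.6 oz
pumpkin purée: (3 tbsp + 2 tsp = 11/3 tbsp) × 14/5 ÷ 16 tbsp/cup × 244 g/cup ≈ 156.6 g

granulated sugar: 0.1 kg; applesauce: 48.6 oz; pumpkin purée: 156.6 g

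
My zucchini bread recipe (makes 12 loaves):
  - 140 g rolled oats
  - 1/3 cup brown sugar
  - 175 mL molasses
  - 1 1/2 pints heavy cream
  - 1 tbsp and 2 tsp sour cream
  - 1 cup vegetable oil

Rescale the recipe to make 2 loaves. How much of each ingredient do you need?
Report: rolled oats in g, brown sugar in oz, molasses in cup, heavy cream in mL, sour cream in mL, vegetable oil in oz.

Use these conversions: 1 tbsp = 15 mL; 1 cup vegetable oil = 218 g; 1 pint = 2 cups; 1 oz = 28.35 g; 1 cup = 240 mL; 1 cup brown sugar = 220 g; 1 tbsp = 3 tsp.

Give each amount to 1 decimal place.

Scaling factor: 2/12 = 1/6.
rolled oats: 140 g × 1/6 ≈ 23.3 g
brown sugar: 1/3 cup × 1/6 × 220 g/cup ÷ 28.35 g/oz ≈ 0.4 oz
molasses: 175 mL × 1/6 ÷ 240 mL/cup ≈ 0.1 cup
heavy cream: 1.5 pint × 1/6 × 2 cup/pint × 240 mL/cup = 120.0 mL
sour cream: (1 tbsp + 2 tsp = 5/3 tbsp) × 1/6 × 15 mL/tbsp ≈ 4.2 mL
vegetable oil: 1 cup × 1/6 × 218 g/cup ÷ 28.35 g/oz ≈ 1.3 oz

rolled oats: 23.3 g; brown sugar: 0.4 oz; molasses: 0.1 cup; heavy cream: 120.0 mL; sour cream: 4.2 mL; vegetable oil: 1.3 oz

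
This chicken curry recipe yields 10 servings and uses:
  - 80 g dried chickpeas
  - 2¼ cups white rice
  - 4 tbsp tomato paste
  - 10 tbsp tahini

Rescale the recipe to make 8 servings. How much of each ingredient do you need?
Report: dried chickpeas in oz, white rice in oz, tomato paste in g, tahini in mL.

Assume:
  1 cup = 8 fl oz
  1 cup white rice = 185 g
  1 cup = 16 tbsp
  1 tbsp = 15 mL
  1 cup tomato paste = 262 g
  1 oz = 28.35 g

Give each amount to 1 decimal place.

dried chickpeas: 2.3 oz; white rice: 11.7 oz; tomato paste: 52.4 g; tahini: 120.0 mL

Scaling factor: 8/10 = 4/5 = 0.8.
dried chickpeas: 80 g × 4/5 ÷ 28.35 g/oz ≈ 2.3 oz
white rice: 2.25 cup × 4/5 × 185 g/cup ÷ 28.35 g/oz ≈ 11.7 oz
tomato paste: 4 tbsp × 4/5 ÷ 16 tbsp/cup × 262 g/cup = 52.4 g
tahini: 10 tbsp × 4/5 × 15 mL/tbsp = 120.0 mL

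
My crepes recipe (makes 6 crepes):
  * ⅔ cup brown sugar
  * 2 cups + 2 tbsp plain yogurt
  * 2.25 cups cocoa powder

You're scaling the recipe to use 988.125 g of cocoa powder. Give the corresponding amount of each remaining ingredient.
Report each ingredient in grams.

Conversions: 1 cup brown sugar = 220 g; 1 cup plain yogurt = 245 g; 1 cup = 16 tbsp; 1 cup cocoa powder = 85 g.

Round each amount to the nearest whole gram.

brown sugar: 758 g; plain yogurt: 2690 g

The original recipe has 191.25 g of cocoa powder, so the scaling factor is 988.125 ÷ 191.25 = 31/6.
brown sugar: 2/3 cup × 31/6 × 220 g/cup ≈ 758 g
plain yogurt: (2 cup + 2 tbsp = 2.125 cup) × 31/6 × 245 g/cup ≈ 2690 g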